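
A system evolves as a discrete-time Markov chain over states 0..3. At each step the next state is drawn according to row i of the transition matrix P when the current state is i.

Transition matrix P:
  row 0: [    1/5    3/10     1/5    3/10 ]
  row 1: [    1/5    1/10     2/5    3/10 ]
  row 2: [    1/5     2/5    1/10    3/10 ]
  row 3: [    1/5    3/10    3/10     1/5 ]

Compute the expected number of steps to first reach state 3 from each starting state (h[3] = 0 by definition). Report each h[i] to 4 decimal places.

h = [3.3333, 3.3333, 3.3333, 0.0000]

First-step conditioning: h[3] = 0; for i ≠ 3, h[i] = 1 + Σ_k P[i][k]·h[k].
  h[0] = 1 + 1/5·h[0] + 3/10·h[1] + 1/5·h[2]
  h[1] = 1 + 1/5·h[0] + 1/10·h[1] + 2/5·h[2]
  h[2] = 1 + 1/5·h[0] + 2/5·h[1] + 1/10·h[2]
Solving the 3×3 linear system over states ≠ 3 gives exactly h = [10/3, 10/3, 10/3, 0] (h[3] = 0 is the target).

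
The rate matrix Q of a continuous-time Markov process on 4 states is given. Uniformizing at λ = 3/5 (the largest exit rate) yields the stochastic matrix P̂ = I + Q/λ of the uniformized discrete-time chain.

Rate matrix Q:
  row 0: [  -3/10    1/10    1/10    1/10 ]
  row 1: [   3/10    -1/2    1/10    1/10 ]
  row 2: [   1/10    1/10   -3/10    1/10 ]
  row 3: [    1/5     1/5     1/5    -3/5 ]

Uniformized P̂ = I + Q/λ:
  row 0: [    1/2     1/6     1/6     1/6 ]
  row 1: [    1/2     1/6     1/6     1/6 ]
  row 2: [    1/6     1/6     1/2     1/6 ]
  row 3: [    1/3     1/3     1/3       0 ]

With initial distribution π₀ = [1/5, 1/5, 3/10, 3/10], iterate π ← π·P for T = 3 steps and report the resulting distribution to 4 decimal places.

π = [0.3782, 0.1912, 0.2884, 0.1421]

t=0: π = [0.2000, 0.2000, 0.3000, 0.3000]
t=1: π = [0.3500, 0.2167, 0.3167, 0.1167]
t=2: π = [0.3750, 0.1861, 0.2917, 0.1472]
t=3: π = [0.3782, 0.1912, 0.2884, 0.1421]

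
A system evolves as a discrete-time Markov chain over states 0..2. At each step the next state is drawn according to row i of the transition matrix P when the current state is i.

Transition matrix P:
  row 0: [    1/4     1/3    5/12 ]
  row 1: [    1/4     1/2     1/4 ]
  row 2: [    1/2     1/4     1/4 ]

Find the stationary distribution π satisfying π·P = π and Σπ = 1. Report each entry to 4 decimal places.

π = [0.3261, 0.3696, 0.3043]

Balance equations π_j = Σ_i π_i·P[i][j]:
  π_0 = 1/4·π_0 + 1/4·π_1 + 1/2·π_2
  π_1 = 1/3·π_0 + 1/2·π_1 + 1/4·π_2
  normalize: π_0 + π_1 + π_2 = 1
Solving the linear system gives exactly π = [15/46, 17/46, 7/23].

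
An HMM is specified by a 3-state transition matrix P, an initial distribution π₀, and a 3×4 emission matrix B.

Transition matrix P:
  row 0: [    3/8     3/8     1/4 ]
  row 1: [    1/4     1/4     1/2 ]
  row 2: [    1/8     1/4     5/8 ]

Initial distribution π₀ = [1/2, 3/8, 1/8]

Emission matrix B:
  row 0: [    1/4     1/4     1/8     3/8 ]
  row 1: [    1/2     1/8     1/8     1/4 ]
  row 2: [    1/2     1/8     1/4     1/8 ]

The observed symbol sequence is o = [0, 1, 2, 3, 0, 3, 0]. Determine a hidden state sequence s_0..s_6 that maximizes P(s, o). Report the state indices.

t=0: δ = [1.250e-01, 1.875e-01, 6.250e-02]  (obs o_0=0)
t=1: δ = [1.172e-02, 5.859e-03, 1.172e-02]  ψ = [0, 0, 1]  (obs o_1=1)
t=2: δ = [5.493e-04, 5.493e-04, 1.831e-03]  ψ = [0, 0, 2]  (obs o_2=2)
t=3: δ = [8.583e-05, 1.144e-04, 1.431e-04]  ψ = [2, 2, 2]  (obs o_3=3)
t=4: δ = [8.047e-06, 1.788e-05, 4.470e-05]  ψ = [0, 2, 2]  (obs o_4=0)
t=5: δ = [2.095e-06, 2.794e-06, 3.492e-06]  ψ = [2, 2, 2]  (obs o_5=3)
t=6: δ = [1.965e-07, 4.366e-07, 1.091e-06]  ψ = [0, 2, 2]  (obs o_6=0)
backtrack: best end state = 2; path = [1, 2, 2, 2, 2, 2, 2]

path = [1, 2, 2, 2, 2, 2, 2]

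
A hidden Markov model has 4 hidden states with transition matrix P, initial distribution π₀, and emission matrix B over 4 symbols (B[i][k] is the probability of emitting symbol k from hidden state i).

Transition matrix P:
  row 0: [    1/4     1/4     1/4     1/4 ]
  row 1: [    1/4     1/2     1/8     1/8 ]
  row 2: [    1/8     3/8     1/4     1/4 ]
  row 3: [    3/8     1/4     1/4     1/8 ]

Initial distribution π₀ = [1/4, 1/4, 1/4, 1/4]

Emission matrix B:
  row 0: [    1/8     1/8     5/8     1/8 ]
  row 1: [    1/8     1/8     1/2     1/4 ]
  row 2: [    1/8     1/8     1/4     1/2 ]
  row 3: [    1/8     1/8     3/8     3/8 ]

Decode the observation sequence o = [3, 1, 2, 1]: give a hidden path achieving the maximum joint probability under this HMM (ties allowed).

t=0: δ = [3.125e-02, 6.250e-02, 1.250e-01, 9.375e-02]  (obs o_0=3)
t=1: δ = [4.395e-03, 5.859e-03, 3.906e-03, 3.906e-03]  ψ = [3, 2, 2, 2]  (obs o_1=1)
t=2: δ = [9.155e-04, 1.465e-03, 2.747e-04, 4.120e-04]  ψ = [1, 1, 0, 0]  (obs o_2=2)
t=3: δ = [4.578e-05, 9.155e-05, 2.861e-05, 2.861e-05]  ψ = [1, 1, 0, 0]  (obs o_3=1)
backtrack: best end state = 1; path = [2, 1, 1, 1]

path = [2, 1, 1, 1]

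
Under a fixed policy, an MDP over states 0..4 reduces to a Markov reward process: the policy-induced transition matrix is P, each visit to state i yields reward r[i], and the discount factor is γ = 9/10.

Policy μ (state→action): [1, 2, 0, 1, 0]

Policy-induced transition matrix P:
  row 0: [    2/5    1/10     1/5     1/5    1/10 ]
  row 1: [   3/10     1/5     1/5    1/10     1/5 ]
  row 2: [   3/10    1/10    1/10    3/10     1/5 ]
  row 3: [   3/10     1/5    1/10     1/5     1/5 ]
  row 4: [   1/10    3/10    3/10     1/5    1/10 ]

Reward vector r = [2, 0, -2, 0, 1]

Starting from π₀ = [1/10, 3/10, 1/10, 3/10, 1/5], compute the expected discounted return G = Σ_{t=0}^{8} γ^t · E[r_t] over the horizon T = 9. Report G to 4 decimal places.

G = 2.1788

t=0: π = [0.1000, 0.3000, 0.1000, 0.3000, 0.2000], E[r] = 0.2000, γ^t·E[r] = 0.200000, running G = 0.200000
t=1: π = [0.2700, 0.2000, 0.1800, 0.1800, 0.1700], E[r] = 0.3500, γ^t·E[r] = 0.315000, running G = 0.515000
t=2: π = [0.2930, 0.1720, 0.1810, 0.1980, 0.1560], E[r] = 0.3800, γ^t·E[r] = 0.307800, running G = 0.822800
t=3: π = [0.2981, 0.1682, 0.1777, 0.2009, 0.1551], E[r] = 0.3959, γ^t·E[r] = 0.288611, running G = 1.111411
t=4: π = [0.2988, 0.1679, 0.1777, 0.2010, 0.1547], E[r] = 0.3970, γ^t·E[r] = 0.260445, running G = 1.371857
t=5: π = [0.2989, 0.1678, 0.1776, 0.2010, 0.1547], E[r] = 0.3973, γ^t·E[r] = 0.234615, running G = 1.606472
t=6: π = [0.2990, 0.1678, 0.1776, 0.2010, 0.1546], E[r] = 0.3974, γ^t·E[r] = 0.211170, running G = 1.817642
t=7: π = [0.2990, 0.1678, 0.1776, 0.2010, 0.1546], E[r] = 0.3974, γ^t·E[r] = 0.190059, running G = 2.007700
t=8: π = [0.2990, 0.1678, 0.1776, 0.2010, 0.1546], E[r] = 0.3974, γ^t·E[r] = 0.171053, running G = 2.178753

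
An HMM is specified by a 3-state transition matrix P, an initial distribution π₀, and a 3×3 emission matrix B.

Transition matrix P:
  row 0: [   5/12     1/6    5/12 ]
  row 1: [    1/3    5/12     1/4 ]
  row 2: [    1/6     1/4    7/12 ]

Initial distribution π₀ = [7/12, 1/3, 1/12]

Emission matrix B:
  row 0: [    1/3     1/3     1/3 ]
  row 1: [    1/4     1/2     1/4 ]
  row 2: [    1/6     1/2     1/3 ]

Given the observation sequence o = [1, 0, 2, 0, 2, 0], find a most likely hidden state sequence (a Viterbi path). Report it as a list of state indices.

path = [0, 0, 0, 0, 0, 0]

t=0: δ = [1.944e-01, 1.667e-01, 4.167e-02]  (obs o_0=1)
t=1: δ = [2.701e-02, 1.736e-02, 1.350e-02]  ψ = [0, 1, 0]  (obs o_1=0)
t=2: δ = [3.751e-03, 1.808e-03, 3.751e-03]  ψ = [0, 1, 0]  (obs o_2=2)
t=3: δ = [5.210e-04, 2.344e-04, 3.647e-04]  ψ = [0, 2, 2]  (obs o_3=0)
t=4: δ = [7.235e-05, 2.442e-05, 7.235e-05]  ψ = [0, 1, 0]  (obs o_4=2)
t=5: δ = [1.005e-05, 4.522e-06, 7.034e-06]  ψ = [0, 2, 2]  (obs o_5=0)
backtrack: best end state = 0; path = [0, 0, 0, 0, 0, 0]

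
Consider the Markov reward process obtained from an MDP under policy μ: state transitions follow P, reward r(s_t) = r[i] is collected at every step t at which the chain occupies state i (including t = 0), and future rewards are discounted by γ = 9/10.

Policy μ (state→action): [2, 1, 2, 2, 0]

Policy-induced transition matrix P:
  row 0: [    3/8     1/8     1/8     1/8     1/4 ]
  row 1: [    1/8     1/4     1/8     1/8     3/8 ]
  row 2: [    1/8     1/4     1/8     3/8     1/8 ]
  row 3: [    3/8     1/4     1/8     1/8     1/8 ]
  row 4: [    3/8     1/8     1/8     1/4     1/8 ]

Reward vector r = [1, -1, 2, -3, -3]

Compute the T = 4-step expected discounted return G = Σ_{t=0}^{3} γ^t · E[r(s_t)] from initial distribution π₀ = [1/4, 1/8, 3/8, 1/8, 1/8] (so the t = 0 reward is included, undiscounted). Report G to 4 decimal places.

G = -2.0030

t=0: π = [0.2500, 0.1250, 0.3750, 0.1250, 0.1250], E[r] = 0.1250, γ^t·E[r] = 0.125000, running G = 0.125000
t=1: π = [0.2500, 0.2031, 0.1250, 0.2344, 0.1875], E[r] = -0.9688, γ^t·E[r] = -0.871875, running G = -0.746875
t=2: π = [0.2930, 0.1953, 0.1250, 0.1797, 0.2070], E[r] = -0.8125, γ^t·E[r] = -0.658125, running G = -1.405000
t=3: π = [0.2949, 0.1875, 0.1250, 0.1821, 0.2104], E[r] = -0.8203, γ^t·E[r] = -0.598008, running G = -2.003008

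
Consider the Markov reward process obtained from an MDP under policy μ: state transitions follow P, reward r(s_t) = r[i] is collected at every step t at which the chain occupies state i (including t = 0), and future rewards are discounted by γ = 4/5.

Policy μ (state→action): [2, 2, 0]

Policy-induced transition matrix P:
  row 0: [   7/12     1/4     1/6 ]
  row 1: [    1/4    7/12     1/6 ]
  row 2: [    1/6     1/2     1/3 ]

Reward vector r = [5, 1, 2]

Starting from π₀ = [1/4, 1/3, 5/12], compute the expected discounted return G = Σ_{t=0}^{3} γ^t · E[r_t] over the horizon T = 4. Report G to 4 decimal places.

G = 7.2943

t=0: π = [0.2500, 0.3333, 0.4167], E[r] = 2.4167, γ^t·E[r] = 2.416667, running G = 2.416667
t=1: π = [0.2986, 0.4653, 0.2361], E[r] = 2.4306, γ^t·E[r] = 1.944444, running G = 4.361111
t=2: π = [0.3299, 0.4641, 0.2060], E[r] = 2.5255, γ^t·E[r] = 1.616296, running G = 5.977407
t=3: π = [0.3428, 0.4562, 0.2010], E[r] = 2.5721, γ^t·E[r] = 1.316938, running G = 7.294346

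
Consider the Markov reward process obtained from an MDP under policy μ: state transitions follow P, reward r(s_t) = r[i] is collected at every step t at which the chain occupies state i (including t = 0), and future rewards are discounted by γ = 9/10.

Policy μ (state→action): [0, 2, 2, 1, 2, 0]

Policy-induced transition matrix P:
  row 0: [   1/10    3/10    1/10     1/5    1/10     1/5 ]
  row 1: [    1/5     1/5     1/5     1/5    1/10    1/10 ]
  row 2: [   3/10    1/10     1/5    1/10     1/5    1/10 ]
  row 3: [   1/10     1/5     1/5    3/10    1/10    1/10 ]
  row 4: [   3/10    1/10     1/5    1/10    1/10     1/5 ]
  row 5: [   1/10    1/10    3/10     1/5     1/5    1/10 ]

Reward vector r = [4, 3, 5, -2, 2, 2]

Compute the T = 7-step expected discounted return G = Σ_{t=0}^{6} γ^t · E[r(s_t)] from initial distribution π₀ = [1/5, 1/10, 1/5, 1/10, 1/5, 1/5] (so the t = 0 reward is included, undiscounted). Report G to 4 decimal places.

G = 12.8178

t=0: π = [0.2000, 0.1000, 0.2000, 0.1000, 0.2000, 0.2000], E[r] = 2.7000, γ^t·E[r] = 2.700000, running G = 2.700000
t=1: π = [0.1900, 0.1600, 0.2000, 0.1700, 0.1400, 0.1400], E[r] = 2.4600, γ^t·E[r] = 2.214000, running G = 4.914000
t=2: π = [0.1840, 0.1710, 0.1950, 0.1830, 0.1340, 0.1330], E[r] = 2.3920, γ^t·E[r] = 1.937520, running G = 6.851520
t=3: π = [0.1829, 0.1722, 0.1949, 0.1854, 0.1328, 0.1318], E[r] = 2.3811, γ^t·E[r] = 1.735822, running G = 8.587342
t=4: π = [0.1828, 0.1723, 0.1949, 0.1858, 0.1327, 0.1316], E[r] = 2.3795, γ^t·E[r] = 1.561157, running G = 10.148499
t=5: π = [0.1827, 0.1724, 0.1949, 0.1858, 0.1326, 0.1315], E[r] = 2.3792, γ^t·E[r] = 1.404902, running G = 11.553401
t=6: π = [0.1827, 0.1724, 0.1949, 0.1858, 0.1326, 0.1315], E[r] = 2.3792, γ^t·E[r] = 1.264390, running G = 12.817791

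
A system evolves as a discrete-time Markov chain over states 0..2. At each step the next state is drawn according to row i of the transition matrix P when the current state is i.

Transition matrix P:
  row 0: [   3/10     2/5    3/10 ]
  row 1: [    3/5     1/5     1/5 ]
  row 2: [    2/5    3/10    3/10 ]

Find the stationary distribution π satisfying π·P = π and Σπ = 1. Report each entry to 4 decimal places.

Balance equations π_j = Σ_i π_i·P[i][j]:
  π_0 = 3/10·π_0 + 3/5·π_1 + 2/5·π_2
  π_1 = 2/5·π_0 + 1/5·π_1 + 3/10·π_2
  normalize: π_0 + π_1 + π_2 = 1
Solving the linear system gives exactly π = [50/119, 37/119, 32/119].

π = [0.4202, 0.3109, 0.2689]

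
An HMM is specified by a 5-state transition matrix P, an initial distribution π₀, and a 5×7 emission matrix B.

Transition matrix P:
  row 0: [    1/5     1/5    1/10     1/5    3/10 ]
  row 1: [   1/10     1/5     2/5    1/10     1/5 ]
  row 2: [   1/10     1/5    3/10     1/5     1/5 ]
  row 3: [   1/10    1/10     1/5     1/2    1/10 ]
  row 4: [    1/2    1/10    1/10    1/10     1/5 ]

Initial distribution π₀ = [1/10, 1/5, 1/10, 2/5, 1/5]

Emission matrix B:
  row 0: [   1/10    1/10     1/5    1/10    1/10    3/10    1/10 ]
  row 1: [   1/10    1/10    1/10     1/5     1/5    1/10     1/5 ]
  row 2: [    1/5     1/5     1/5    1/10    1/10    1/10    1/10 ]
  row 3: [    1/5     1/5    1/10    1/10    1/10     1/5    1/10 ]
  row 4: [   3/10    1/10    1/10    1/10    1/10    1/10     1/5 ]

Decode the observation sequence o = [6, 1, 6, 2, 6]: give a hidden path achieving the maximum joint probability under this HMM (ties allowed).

t=0: δ = [1.000e-02, 4.000e-02, 1.000e-02, 4.000e-02, 4.000e-02]  (obs o_0=6)
t=1: δ = [2.000e-03, 8.000e-04, 3.200e-03, 4.000e-03, 8.000e-04]  ψ = [4, 1, 1, 3, 1]  (obs o_1=1)
t=2: δ = [4.000e-05, 1.280e-04, 9.600e-05, 2.000e-04, 1.280e-04]  ψ = [0, 2, 2, 3, 2]  (obs o_2=6)
t=3: δ = [1.280e-05, 2.560e-06, 1.024e-05, 1.000e-05, 2.560e-06]  ψ = [4, 1, 1, 3, 1]  (obs o_3=2)
t=4: δ = [2.560e-07, 5.120e-07, 3.072e-07, 5.000e-07, 7.680e-07]  ψ = [0, 0, 2, 3, 0]  (obs o_4=6)
backtrack: best end state = 4; path = [1, 2, 4, 0, 4]

path = [1, 2, 4, 0, 4]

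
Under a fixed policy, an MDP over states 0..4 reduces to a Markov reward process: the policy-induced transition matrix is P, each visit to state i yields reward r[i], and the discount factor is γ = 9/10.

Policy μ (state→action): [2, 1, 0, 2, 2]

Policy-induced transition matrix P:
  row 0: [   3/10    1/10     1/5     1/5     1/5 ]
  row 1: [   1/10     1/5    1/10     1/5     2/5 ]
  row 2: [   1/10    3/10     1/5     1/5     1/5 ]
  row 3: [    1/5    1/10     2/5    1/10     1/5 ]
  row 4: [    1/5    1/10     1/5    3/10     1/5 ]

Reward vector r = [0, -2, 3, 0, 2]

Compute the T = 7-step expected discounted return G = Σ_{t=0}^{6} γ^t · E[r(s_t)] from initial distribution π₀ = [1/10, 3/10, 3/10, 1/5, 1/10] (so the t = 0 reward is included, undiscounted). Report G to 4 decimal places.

t=0: π = [0.1000, 0.3000, 0.3000, 0.2000, 0.1000], E[r] = 0.5000, γ^t·E[r] = 0.500000, running G = 0.500000
t=1: π = [0.1500, 0.1900, 0.2100, 0.1900, 0.2600], E[r] = 0.7700, γ^t·E[r] = 0.693000, running G = 1.193000
t=2: π = [0.1750, 0.1610, 0.2190, 0.2070, 0.2380], E[r] = 0.8110, γ^t·E[r] = 0.656910, running G = 1.849910
t=3: π = [0.1795, 0.1599, 0.2253, 0.2031, 0.2322], E[r] = 0.8205, γ^t·E[r] = 0.598145, running G = 2.448055
t=4: π = [0.1794, 0.1611, 0.2246, 0.2029, 0.2320], E[r] = 0.8158, γ^t·E[r] = 0.535214, running G = 2.983268
t=5: π = [0.1794, 0.1610, 0.2245, 0.2029, 0.2322], E[r] = 0.8158, γ^t·E[r] = 0.481715, running G = 3.464983
t=6: π = [0.1794, 0.1610, 0.2245, 0.2029, 0.2322], E[r] = 0.8159, γ^t·E[r] = 0.433576, running G = 3.898560

G = 3.8986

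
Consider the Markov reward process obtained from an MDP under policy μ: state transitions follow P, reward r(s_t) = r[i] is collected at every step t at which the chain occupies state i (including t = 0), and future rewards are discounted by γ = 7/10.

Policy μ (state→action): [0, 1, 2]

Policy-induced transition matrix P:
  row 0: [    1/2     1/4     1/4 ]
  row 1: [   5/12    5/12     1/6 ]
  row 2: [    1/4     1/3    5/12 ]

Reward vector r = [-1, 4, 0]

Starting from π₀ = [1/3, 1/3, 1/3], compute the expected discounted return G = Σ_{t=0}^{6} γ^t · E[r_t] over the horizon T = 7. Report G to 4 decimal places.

t=0: π = [0.3333, 0.3333, 0.3333], E[r] = 1.0000, γ^t·E[r] = 1.000000, running G = 1.000000
t=1: π = [0.3889, 0.3333, 0.2778], E[r] = 0.9444, γ^t·E[r] = 0.661111, running G = 1.661111
t=2: π = [0.4028, 0.3287, 0.2685], E[r] = 0.9120, γ^t·E[r] = 0.446898, running G = 2.108009
t=3: π = [0.4055, 0.3272, 0.2674], E[r] = 0.9032, γ^t·E[r] = 0.309785, running G = 2.417794
t=4: π = [0.4059, 0.3268, 0.2673], E[r] = 0.9013, γ^t·E[r] = 0.216410, running G = 2.634204
t=5: π = [0.4059, 0.3267, 0.2673], E[r] = 0.9010, γ^t·E[r] = 0.151436, running G = 2.785640
t=6: π = [0.4059, 0.3267, 0.2673], E[r] = 0.9010, γ^t·E[r] = 0.106001, running G = 2.891640

G = 2.8916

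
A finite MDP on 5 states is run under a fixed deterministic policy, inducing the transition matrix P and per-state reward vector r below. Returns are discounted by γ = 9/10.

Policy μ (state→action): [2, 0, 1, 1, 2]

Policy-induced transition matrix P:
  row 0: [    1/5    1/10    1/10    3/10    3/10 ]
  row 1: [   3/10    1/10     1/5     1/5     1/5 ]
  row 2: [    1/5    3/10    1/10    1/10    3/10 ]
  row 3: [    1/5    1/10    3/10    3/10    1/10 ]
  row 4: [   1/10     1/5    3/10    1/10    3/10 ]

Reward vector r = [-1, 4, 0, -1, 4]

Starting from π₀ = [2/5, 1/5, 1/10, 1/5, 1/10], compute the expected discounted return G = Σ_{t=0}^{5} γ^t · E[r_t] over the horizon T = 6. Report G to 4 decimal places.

G = 4.9760

t=0: π = [0.4000, 0.2000, 0.1000, 0.2000, 0.1000], E[r] = 0.6000, γ^t·E[r] = 0.600000, running G = 0.600000
t=1: π = [0.2100, 0.1300, 0.1800, 0.2400, 0.2400], E[r] = 1.0300, γ^t·E[r] = 0.927000, running G = 1.527000
t=2: π = [0.1890, 0.1600, 0.2090, 0.2030, 0.2390], E[r] = 1.2040, γ^t·E[r] = 0.975240, running G = 2.502240
t=3: π = [0.1921, 0.1657, 0.2044, 0.1944, 0.2434], E[r] = 1.2499, γ^t·E[r] = 0.911177, running G = 3.413417
t=4: π = [0.1922, 0.1652, 0.2041, 0.1939, 0.2446], E[r] = 1.2530, γ^t·E[r] = 0.822080, running G = 4.235497
t=5: π = [0.1921, 0.1653, 0.2042, 0.1937, 0.2447], E[r] = 1.2541, γ^t·E[r] = 0.740552, running G = 4.976049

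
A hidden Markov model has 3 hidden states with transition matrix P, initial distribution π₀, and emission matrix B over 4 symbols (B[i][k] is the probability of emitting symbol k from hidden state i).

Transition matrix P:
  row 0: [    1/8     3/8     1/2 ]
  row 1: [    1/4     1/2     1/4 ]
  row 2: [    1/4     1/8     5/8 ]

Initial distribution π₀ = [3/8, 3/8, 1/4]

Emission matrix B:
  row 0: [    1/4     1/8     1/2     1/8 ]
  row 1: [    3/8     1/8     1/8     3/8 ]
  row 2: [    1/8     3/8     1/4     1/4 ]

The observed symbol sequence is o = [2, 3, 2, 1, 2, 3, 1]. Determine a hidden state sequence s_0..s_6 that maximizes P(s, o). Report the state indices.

t=0: δ = [1.875e-01, 4.688e-02, 6.250e-02]  (obs o_0=2)
t=1: δ = [2.930e-03, 2.637e-02, 2.344e-02]  ψ = [0, 0, 0]  (obs o_1=3)
t=2: δ = [3.296e-03, 1.648e-03, 3.662e-03]  ψ = [1, 1, 2]  (obs o_2=2)
t=3: δ = [1.144e-04, 1.545e-04, 8.583e-04]  ψ = [2, 0, 2]  (obs o_3=1)
t=4: δ = [1.073e-04, 1.341e-05, 1.341e-04]  ψ = [2, 2, 2]  (obs o_4=2)
t=5: δ = [4.191e-06, 1.509e-05, 2.095e-05]  ψ = [2, 0, 2]  (obs o_5=3)
t=6: δ = [6.548e-07, 9.430e-07, 4.911e-06]  ψ = [2, 1, 2]  (obs o_6=1)
backtrack: best end state = 2; path = [0, 2, 2, 2, 2, 2, 2]

path = [0, 2, 2, 2, 2, 2, 2]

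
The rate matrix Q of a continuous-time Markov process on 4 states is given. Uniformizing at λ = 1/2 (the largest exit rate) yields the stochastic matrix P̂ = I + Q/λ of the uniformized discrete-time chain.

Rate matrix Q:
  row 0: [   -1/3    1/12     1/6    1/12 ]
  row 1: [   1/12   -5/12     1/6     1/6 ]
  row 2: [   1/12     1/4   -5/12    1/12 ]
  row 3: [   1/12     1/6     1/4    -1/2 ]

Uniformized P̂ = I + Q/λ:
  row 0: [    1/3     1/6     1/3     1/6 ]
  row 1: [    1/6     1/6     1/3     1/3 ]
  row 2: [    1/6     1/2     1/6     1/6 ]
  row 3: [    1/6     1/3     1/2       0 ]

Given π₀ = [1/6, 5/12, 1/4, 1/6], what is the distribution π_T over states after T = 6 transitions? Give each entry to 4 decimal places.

t=0: π = [0.1667, 0.4167, 0.2500, 0.1667]
t=1: π = [0.1944, 0.2778, 0.3194, 0.2083]
t=2: π = [0.1991, 0.3079, 0.3148, 0.1782]
t=3: π = [0.1998, 0.3013, 0.3106, 0.1883]
t=4: π = [0.2000, 0.3016, 0.3130, 0.1855]
t=5: π = [0.2000, 0.3019, 0.3121, 0.1860]
t=6: π = [0.2000, 0.3017, 0.3123, 0.1860]

π = [0.2000, 0.3017, 0.3123, 0.1860]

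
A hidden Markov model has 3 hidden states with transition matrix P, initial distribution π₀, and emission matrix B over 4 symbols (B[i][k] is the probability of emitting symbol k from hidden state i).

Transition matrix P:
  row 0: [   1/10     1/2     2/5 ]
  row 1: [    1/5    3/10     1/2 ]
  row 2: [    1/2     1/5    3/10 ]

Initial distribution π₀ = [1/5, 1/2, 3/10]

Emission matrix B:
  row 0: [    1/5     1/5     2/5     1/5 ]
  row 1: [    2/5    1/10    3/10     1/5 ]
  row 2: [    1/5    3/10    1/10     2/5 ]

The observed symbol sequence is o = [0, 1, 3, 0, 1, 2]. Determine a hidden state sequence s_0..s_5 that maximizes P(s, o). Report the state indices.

path = [1, 2, 0, 1, 2, 0]

t=0: δ = [4.000e-02, 2.000e-01, 6.000e-02]  (obs o_0=0)
t=1: δ = [8.000e-03, 6.000e-03, 3.000e-02]  ψ = [1, 1, 1]  (obs o_1=1)
t=2: δ = [3.000e-03, 1.200e-03, 3.600e-03]  ψ = [2, 2, 2]  (obs o_2=3)
t=3: δ = [3.600e-04, 6.000e-04, 2.400e-04]  ψ = [2, 0, 0]  (obs o_3=0)
t=4: δ = [2.400e-05, 1.800e-05, 9.000e-05]  ψ = [1, 0, 1]  (obs o_4=1)
t=5: δ = [1.800e-05, 5.400e-06, 2.700e-06]  ψ = [2, 2, 2]  (obs o_5=2)
backtrack: best end state = 0; path = [1, 2, 0, 1, 2, 0]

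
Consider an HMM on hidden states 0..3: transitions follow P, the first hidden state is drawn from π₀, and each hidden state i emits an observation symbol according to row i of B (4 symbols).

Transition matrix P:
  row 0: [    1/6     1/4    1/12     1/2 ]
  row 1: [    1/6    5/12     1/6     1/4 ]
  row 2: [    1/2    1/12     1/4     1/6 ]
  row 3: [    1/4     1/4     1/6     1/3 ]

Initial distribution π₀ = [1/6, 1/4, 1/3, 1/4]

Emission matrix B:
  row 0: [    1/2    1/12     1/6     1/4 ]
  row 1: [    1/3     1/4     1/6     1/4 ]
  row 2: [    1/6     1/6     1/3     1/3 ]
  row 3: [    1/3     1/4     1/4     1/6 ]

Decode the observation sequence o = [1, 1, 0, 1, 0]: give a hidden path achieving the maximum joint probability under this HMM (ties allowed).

path = [1, 1, 1, 1, 1]

t=0: δ = [1.389e-02, 6.250e-02, 5.556e-02, 6.250e-02]  (obs o_0=1)
t=1: δ = [2.315e-03, 6.510e-03, 2.315e-03, 5.208e-03]  ψ = [2, 1, 2, 3]  (obs o_1=1)
t=2: δ = [6.510e-04, 9.042e-04, 1.808e-04, 5.787e-04]  ψ = [3, 1, 1, 3]  (obs o_2=0)
t=3: δ = [1.256e-05, 9.419e-05, 2.512e-05, 8.138e-05]  ψ = [1, 1, 1, 0]  (obs o_3=1)
t=4: δ = [1.017e-05, 1.308e-05, 2.616e-06, 9.042e-06]  ψ = [3, 1, 1, 3]  (obs o_4=0)
backtrack: best end state = 1; path = [1, 1, 1, 1, 1]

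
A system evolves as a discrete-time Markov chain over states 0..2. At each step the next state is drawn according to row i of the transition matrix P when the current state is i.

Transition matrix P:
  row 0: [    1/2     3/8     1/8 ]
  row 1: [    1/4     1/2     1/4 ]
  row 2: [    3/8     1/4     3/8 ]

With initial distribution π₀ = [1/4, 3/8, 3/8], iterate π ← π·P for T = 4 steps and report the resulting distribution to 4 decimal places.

t=0: π = [0.2500, 0.3750, 0.3750]
t=1: π = [0.3594, 0.3750, 0.2656]
t=2: π = [0.3730, 0.3887, 0.2383]
t=3: π = [0.3730, 0.3938, 0.2332]
t=4: π = [0.3724, 0.3951, 0.2325]

π = [0.3724, 0.3951, 0.2325]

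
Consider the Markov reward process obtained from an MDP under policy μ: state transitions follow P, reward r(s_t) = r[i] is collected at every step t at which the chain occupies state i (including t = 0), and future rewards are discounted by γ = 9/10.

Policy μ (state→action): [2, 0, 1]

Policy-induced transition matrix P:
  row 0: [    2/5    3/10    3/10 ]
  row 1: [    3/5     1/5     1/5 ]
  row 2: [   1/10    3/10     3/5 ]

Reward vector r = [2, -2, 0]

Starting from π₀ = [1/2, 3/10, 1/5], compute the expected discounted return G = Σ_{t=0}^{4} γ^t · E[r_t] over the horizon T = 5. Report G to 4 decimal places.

t=0: π = [0.5000, 0.3000, 0.2000], E[r] = 0.4000, γ^t·E[r] = 0.400000, running G = 0.400000
t=1: π = [0.4000, 0.2700, 0.3300], E[r] = 0.2600, γ^t·E[r] = 0.234000, running G = 0.634000
t=2: π = [0.3550, 0.2730, 0.3720], E[r] = 0.1640, γ^t·E[r] = 0.132840, running G = 0.766840
t=3: π = [0.3430, 0.2727, 0.3843], E[r] = 0.1406, γ^t·E[r] = 0.102497, running G = 0.869337
t=4: π = [0.3393, 0.2727, 0.3880], E[r] = 0.1330, γ^t·E[r] = 0.087288, running G = 0.956625

G = 0.9566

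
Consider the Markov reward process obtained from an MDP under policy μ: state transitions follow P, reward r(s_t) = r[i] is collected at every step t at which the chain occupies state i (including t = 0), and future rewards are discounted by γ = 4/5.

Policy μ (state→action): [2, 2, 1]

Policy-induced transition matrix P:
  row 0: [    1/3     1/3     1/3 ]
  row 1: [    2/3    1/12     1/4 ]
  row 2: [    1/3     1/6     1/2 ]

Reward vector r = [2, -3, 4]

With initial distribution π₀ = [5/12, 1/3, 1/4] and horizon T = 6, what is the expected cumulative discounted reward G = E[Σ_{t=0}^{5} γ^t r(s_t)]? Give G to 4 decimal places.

t=0: π = [0.4167, 0.3333, 0.2500], E[r] = 0.8333, γ^t·E[r] = 0.833333, running G = 0.833333
t=1: π = [0.4444, 0.2083, 0.3472], E[r] = 1.6528, γ^t·E[r] = 1.322222, running G = 2.155556
t=2: π = [0.4028, 0.2234, 0.3738], E[r] = 1.6308, γ^t·E[r] = 1.043704, running G = 3.199259
t=3: π = [0.4078, 0.2152, 0.3770], E[r] = 1.6781, γ^t·E[r] = 0.859210, running G = 4.058469
t=4: π = [0.4051, 0.2167, 0.3782], E[r] = 1.6730, γ^t·E[r] = 0.685251, running G = 4.743720
t=5: π = [0.4056, 0.2161, 0.3783], E[r] = 1.6760, γ^t·E[r] = 0.549204, running G = 5.292924

G = 5.2929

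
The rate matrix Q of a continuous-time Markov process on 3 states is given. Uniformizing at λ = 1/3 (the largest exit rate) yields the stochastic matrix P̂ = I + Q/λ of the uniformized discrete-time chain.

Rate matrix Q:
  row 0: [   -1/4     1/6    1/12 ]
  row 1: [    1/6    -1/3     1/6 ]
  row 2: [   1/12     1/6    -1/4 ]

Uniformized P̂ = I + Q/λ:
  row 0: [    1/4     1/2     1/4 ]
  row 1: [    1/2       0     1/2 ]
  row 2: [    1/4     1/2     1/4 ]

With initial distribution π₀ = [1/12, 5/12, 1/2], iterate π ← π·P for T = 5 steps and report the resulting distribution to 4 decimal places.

π = [0.3346, 0.3307, 0.3346]

t=0: π = [0.0833, 0.4167, 0.5000]
t=1: π = [0.3542, 0.2917, 0.3542]
t=2: π = [0.3229, 0.3542, 0.3229]
t=3: π = [0.3385, 0.3229, 0.3385]
t=4: π = [0.3307, 0.3385, 0.3307]
t=5: π = [0.3346, 0.3307, 0.3346]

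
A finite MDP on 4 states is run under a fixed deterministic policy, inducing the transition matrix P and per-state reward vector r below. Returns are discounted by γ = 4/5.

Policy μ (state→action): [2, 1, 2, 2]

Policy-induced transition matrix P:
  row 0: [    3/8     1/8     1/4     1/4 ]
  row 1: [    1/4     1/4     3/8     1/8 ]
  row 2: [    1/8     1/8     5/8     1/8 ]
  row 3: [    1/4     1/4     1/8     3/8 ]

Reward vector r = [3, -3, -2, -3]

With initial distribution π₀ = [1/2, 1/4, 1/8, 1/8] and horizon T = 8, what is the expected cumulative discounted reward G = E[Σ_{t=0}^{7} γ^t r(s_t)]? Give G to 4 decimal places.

t=0: π = [0.5000, 0.2500, 0.1250, 0.1250], E[r] = 0.1250, γ^t·E[r] = 0.125000, running G = 0.125000
t=1: π = [0.2969, 0.1719, 0.3125, 0.2188], E[r] = -0.9063, γ^t·E[r] = -0.725000, running G = -0.600000
t=2: π = [0.2480, 0.1738, 0.3613, 0.2168], E[r] = -1.1504, γ^t·E[r] = -0.736250, running G = -1.336250
t=3: π = [0.2358, 0.1738, 0.3801, 0.2102], E[r] = -1.2048, γ^t·E[r] = -0.616875, running G = -1.953125
t=4: π = [0.2320, 0.1730, 0.3880, 0.2070], E[r] = -1.2202, γ^t·E[r] = -0.499800, running G = -2.452925
t=5: π = [0.2305, 0.1725, 0.3912, 0.2058], E[r] = -1.2258, γ^t·E[r] = -0.401664, running G = -2.854589
t=6: π = [0.2299, 0.1723, 0.3926, 0.2053], E[r] = -1.2280, γ^t·E[r] = -0.321913, running G = -3.176502
t=7: π = [0.2297, 0.1722, 0.3931, 0.2051], E[r] = -1.2289, γ^t·E[r] = -0.257719, running G = -3.434222

G = -3.4342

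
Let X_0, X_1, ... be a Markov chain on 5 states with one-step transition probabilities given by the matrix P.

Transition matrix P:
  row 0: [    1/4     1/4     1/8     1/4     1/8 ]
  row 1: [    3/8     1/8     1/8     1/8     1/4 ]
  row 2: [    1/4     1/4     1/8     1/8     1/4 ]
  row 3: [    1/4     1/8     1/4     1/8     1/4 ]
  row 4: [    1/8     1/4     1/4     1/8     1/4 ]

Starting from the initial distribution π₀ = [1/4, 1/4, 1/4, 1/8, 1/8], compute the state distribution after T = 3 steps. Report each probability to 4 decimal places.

t=0: π = [0.2500, 0.2500, 0.2500, 0.1250, 0.1250]
t=1: π = [0.2656, 0.2031, 0.1563, 0.1563, 0.2188]
t=2: π = [0.2480, 0.2051, 0.1719, 0.1582, 0.2168]
t=3: π = [0.2485, 0.2046, 0.1719, 0.1560, 0.2190]

π = [0.2485, 0.2046, 0.1719, 0.1560, 0.2190]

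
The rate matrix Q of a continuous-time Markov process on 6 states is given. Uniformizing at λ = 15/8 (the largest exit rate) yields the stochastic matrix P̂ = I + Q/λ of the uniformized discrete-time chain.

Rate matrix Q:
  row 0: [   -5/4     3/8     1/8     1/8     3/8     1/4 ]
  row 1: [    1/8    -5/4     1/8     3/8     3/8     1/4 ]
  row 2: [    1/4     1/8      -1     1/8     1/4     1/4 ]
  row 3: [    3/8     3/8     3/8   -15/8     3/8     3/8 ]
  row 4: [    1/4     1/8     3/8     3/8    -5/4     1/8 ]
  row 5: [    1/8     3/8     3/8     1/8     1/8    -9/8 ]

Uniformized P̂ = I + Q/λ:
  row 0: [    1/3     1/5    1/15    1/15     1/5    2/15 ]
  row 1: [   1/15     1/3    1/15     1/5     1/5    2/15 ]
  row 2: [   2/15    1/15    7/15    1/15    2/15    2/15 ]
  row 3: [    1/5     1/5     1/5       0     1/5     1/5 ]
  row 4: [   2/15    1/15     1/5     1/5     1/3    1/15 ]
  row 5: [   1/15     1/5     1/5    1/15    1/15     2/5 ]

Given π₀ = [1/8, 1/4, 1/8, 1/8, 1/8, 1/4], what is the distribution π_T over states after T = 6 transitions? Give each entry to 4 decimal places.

t=0: π = [0.1250, 0.2500, 0.1250, 0.1250, 0.1250, 0.2500]
t=1: π = [0.1333, 0.2000, 0.1833, 0.1083, 0.1750, 0.2000]
t=2: π = [0.1406, 0.1789, 0.2044, 0.1094, 0.1844, 0.1822]
t=3: π = [0.1447, 0.1720, 0.2119, 0.1078, 0.1867, 0.1769]
t=4: π = [0.1462, 0.1698, 0.2143, 0.1073, 0.1872, 0.1753]
t=5: π = [0.1467, 0.1691, 0.2150, 0.1071, 0.1873, 0.1747]
t=6: π = [0.1469, 0.1689, 0.2152, 0.1070, 0.1873, 0.1746]

π = [0.1469, 0.1689, 0.2152, 0.1070, 0.1873, 0.1746]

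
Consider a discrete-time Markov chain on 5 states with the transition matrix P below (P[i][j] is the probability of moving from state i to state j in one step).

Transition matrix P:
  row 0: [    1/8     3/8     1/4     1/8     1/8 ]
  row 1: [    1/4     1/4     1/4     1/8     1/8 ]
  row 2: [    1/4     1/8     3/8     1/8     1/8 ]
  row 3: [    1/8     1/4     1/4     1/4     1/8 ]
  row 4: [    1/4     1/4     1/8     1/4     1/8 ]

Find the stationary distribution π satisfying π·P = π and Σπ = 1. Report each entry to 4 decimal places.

π = [0.2044, 0.2421, 0.2679, 0.1607, 0.1250]

Balance equations π_j = Σ_i π_i·P[i][j]:
  π_0 = 1/8·π_0 + 1/4·π_1 + 1/4·π_2 + 1/8·π_3 + 1/4·π_4
  π_1 = 3/8·π_0 + 1/4·π_1 + 1/8·π_2 + 1/4·π_3 + 1/4·π_4
  π_2 = 1/4·π_0 + 1/4·π_1 + 3/8·π_2 + 1/4·π_3 + 1/8·π_4
  π_3 = 1/8·π_0 + 1/8·π_1 + 1/8·π_2 + 1/4·π_3 + 1/4·π_4
  normalize: π_0 + π_1 + π_2 + π_3 + π_4 = 1
Solving the linear system gives exactly π = [103/504, 61/252, 15/56, 9/56, 1/8].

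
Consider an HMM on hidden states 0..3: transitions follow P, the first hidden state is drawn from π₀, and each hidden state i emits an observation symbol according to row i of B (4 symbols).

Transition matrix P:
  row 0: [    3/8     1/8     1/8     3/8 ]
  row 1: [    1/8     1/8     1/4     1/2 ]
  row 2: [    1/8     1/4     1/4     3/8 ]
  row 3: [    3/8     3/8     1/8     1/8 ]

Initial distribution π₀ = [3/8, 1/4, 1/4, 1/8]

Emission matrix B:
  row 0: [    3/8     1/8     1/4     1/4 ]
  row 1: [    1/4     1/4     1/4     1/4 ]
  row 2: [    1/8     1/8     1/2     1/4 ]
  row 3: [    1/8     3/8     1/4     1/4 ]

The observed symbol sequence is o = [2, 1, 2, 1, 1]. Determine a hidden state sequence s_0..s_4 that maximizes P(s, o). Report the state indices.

path = [2, 3, 1, 3, 1]

t=0: δ = [9.375e-02, 6.250e-02, 1.250e-01, 3.125e-02]  (obs o_0=2)
t=1: δ = [4.395e-03, 7.812e-03, 3.906e-03, 1.758e-02]  ψ = [0, 2, 2, 2]  (obs o_1=1)
t=2: δ = [1.648e-03, 1.648e-03, 1.099e-03, 9.766e-04]  ψ = [3, 3, 3, 1]  (obs o_2=2)
t=3: δ = [7.725e-05, 9.155e-05, 5.150e-05, 3.090e-04]  ψ = [0, 3, 1, 1]  (obs o_3=1)
t=4: δ = [1.448e-05, 2.897e-05, 4.828e-06, 1.717e-05]  ψ = [3, 3, 3, 1]  (obs o_4=1)
backtrack: best end state = 1; path = [2, 3, 1, 3, 1]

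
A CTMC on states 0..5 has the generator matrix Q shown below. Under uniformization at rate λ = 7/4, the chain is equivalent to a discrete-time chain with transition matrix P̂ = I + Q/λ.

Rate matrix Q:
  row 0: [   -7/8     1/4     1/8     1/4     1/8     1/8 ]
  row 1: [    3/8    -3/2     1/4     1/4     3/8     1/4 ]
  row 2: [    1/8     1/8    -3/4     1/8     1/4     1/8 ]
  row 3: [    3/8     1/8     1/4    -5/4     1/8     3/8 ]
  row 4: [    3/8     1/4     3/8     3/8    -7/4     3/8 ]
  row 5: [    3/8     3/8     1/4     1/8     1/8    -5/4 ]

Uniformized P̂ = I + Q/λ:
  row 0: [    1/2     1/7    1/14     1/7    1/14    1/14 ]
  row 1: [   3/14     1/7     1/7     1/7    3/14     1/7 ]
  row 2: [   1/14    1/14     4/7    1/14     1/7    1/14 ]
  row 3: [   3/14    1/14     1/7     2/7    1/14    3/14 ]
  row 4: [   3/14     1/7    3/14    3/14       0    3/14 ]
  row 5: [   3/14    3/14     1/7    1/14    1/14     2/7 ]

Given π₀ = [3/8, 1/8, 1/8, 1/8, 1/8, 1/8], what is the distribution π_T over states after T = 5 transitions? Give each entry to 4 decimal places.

π = [0.2561, 0.1270, 0.2275, 0.1440, 0.0986, 0.1467]

t=0: π = [0.3750, 0.1250, 0.1250, 0.1250, 0.1250, 0.1250]
t=1: π = [0.3036, 0.1339, 0.1786, 0.1518, 0.0893, 0.1429]
t=2: π = [0.2755, 0.1295, 0.2041, 0.1480, 0.0969, 0.1460]
t=3: π = [0.2638, 0.1281, 0.2176, 0.1459, 0.0976, 0.1470]
t=4: π = [0.2586, 0.1274, 0.2242, 0.1446, 0.0983, 0.1469]
t=5: π = [0.2561, 0.1270, 0.2275, 0.1440, 0.0986, 0.1467]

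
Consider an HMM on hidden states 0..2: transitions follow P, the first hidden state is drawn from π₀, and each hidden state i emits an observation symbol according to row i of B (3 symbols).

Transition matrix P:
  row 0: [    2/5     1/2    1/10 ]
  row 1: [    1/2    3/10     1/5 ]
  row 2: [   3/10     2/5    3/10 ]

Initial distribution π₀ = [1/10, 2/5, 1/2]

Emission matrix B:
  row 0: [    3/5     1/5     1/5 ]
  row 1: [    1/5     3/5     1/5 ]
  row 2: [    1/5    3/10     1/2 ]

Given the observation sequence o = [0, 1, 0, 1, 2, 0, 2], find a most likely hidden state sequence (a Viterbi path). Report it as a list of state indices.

t=0: δ = [6.000e-02, 8.000e-02, 1.000e-01]  (obs o_0=0)
t=1: δ = [8.000e-03, 2.400e-02, 9.000e-03]  ψ = [1, 2, 2]  (obs o_1=1)
t=2: δ = [7.200e-03, 1.440e-03, 9.600e-04]  ψ = [1, 1, 1]  (obs o_2=0)
t=3: δ = [5.760e-04, 2.160e-03, 2.160e-04]  ψ = [0, 0, 0]  (obs o_3=1)
t=4: δ = [2.160e-04, 1.296e-04, 2.160e-04]  ψ = [1, 1, 1]  (obs o_4=2)
t=5: δ = [5.184e-05, 2.160e-05, 1.296e-05]  ψ = [0, 0, 2]  (obs o_5=0)
t=6: δ = [4.147e-06, 5.184e-06, 2.592e-06]  ψ = [0, 0, 0]  (obs o_6=2)
backtrack: best end state = 1; path = [2, 1, 0, 1, 0, 0, 1]

path = [2, 1, 0, 1, 0, 0, 1]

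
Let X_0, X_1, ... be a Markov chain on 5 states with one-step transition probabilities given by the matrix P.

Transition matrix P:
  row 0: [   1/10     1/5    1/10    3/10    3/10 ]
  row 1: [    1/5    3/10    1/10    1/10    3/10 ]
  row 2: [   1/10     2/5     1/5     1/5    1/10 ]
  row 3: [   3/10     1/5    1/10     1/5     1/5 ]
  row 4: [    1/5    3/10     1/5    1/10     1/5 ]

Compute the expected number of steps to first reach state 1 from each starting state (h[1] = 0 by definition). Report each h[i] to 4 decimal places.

First-step conditioning: h[1] = 0; for i ≠ 1, h[i] = 1 + Σ_k P[i][k]·h[k].
  h[0] = 1 + 1/10·h[0] + 1/10·h[2] + 3/10·h[3] + 3/10·h[4]
  h[2] = 1 + 1/10·h[0] + 1/5·h[2] + 1/5·h[3] + 1/10·h[4]
  h[3] = 1 + 3/10·h[0] + 1/10·h[2] + 1/5·h[3] + 1/5·h[4]
  h[4] = 1 + 1/5·h[0] + 1/5·h[2] + 1/10·h[3] + 1/5·h[4]
Solving the 4×4 linear system over states ≠ 1 gives exactly h = [10920/2731, 0, 8750/2731, 11030/2731, 9710/2731] (h[1] = 0 is the target).

h = [3.9985, 0.0000, 3.2040, 4.0388, 3.5555]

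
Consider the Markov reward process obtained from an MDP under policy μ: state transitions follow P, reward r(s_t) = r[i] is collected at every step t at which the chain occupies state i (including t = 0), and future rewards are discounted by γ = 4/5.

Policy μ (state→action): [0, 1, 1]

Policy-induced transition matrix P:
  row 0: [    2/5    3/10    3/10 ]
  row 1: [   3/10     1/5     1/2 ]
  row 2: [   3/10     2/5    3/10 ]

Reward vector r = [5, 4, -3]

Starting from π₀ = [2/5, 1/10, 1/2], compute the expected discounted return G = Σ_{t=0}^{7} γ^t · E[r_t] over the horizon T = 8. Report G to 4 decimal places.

t=0: π = [0.4000, 0.1000, 0.5000], E[r] = 0.9000, γ^t·E[r] = 0.900000, running G = 0.900000
t=1: π = [0.3400, 0.3400, 0.3200], E[r] = 2.1000, γ^t·E[r] = 1.680000, running G = 2.580000
t=2: π = [0.3340, 0.2980, 0.3680], E[r] = 1.7580, γ^t·E[r] = 1.125120, running G = 3.705120
t=3: π = [0.3334, 0.3070, 0.3596], E[r] = 1.8162, γ^t·E[r] = 0.929894, running G = 4.635014
t=4: π = [0.3333, 0.3053, 0.3614], E[r] = 1.8035, γ^t·E[r] = 0.738730, running G = 5.373744
t=5: π = [0.3333, 0.3056, 0.3611], E[r] = 1.8060, γ^t·E[r] = 0.591780, running G = 5.965525
t=6: π = [0.3333, 0.3055, 0.3611], E[r] = 1.8055, γ^t·E[r] = 0.473294, running G = 6.438819
t=7: π = [0.3333, 0.3056, 0.3611], E[r] = 1.8056, γ^t·E[r] = 0.378656, running G = 6.817475

G = 6.8175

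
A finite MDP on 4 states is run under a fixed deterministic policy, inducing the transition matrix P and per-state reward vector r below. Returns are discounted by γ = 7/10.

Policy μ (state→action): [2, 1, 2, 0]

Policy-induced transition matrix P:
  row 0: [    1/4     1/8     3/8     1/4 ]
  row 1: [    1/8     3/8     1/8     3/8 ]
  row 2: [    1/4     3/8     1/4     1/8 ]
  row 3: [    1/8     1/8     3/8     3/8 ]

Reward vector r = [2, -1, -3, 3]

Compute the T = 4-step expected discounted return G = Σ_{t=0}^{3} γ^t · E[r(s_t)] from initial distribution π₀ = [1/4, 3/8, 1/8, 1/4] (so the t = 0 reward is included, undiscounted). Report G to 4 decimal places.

t=0: π = [0.2500, 0.3750, 0.1250, 0.2500], E[r] = 0.5000, γ^t·E[r] = 0.500000, running G = 0.500000
t=1: π = [0.1719, 0.2500, 0.2656, 0.3125], E[r] = 0.2344, γ^t·E[r] = 0.164063, running G = 0.664063
t=2: π = [0.1797, 0.2539, 0.2793, 0.2871], E[r] = 0.1289, γ^t·E[r] = 0.063164, running G = 0.727227
t=3: π = [0.1824, 0.2583, 0.2766, 0.2827], E[r] = 0.1248, γ^t·E[r] = 0.042791, running G = 0.770018

G = 0.7700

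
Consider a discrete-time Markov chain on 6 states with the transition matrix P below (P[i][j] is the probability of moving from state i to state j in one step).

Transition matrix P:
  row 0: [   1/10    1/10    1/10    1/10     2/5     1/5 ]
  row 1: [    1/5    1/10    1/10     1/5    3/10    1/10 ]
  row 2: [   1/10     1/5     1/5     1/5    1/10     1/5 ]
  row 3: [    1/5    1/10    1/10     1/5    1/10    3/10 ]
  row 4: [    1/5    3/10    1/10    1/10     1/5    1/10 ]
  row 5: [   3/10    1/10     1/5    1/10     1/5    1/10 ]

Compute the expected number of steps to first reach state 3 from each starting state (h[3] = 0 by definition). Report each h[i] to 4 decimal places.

First-step conditioning: h[3] = 0; for i ≠ 3, h[i] = 1 + Σ_k P[i][k]·h[k].
  h[0] = 1 + 1/10·h[0] + 1/10·h[1] + 1/10·h[2] + 2/5·h[4] + 1/5·h[5]
  h[1] = 1 + 1/5·h[0] + 1/10·h[1] + 1/10·h[2] + 3/10·h[4] + 1/10·h[5]
  h[2] = 1 + 1/10·h[0] + 1/5·h[1] + 1/5·h[2] + 1/10·h[4] + 1/5·h[5]
  h[4] = 1 + 1/5·h[0] + 3/10·h[1] + 1/10·h[2] + 1/5·h[4] + 1/10·h[5]
  h[5] = 1 + 3/10·h[0] + 1/10·h[1] + 1/5·h[2] + 1/5·h[4] + 1/10·h[5]
Solving the 5×5 linear system over states ≠ 3 gives exactly h = [118370/15299, 106810/15299, 104550/15299, 0, 116520/15299, 117450/15299] (h[3] = 0 is the target).

h = [7.7371, 6.9815, 6.8338, 0.0000, 7.6162, 7.6770]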